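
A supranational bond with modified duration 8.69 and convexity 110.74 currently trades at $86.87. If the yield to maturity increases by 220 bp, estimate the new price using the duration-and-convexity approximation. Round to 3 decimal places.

$72.590

Duration effect: -D_mod·Δy = -8.69 × (+0.022) = -0.191180
Convexity effect: ½·C·(Δy)² = 0.5 × 110.74 × (0.022)² = +0.02679908
ΔP/P ≈ -0.191180 + 0.02679908 = -0.16438092
New price ≈ 86.87 × (1 - 0.16438092) = 72.5902294796.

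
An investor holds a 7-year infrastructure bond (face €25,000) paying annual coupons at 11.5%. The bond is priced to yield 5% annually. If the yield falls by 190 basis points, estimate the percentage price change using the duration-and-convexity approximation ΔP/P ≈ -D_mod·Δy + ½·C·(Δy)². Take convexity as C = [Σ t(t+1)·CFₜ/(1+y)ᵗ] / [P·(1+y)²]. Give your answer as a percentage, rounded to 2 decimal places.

+10.52%

With y = 0.05:
  t   CF        PV=CF/(1+0.05)^t    t·PV        t(t+1)·PV
  1     2,875.00     2,738.0952     2,738.0952       5,476.1905
  2     2,875.00     2,607.7098     5,215.4195      15,646.2585
  3     2,875.00     2,483.5331     7,450.5993      29,802.3971
  4     2,875.00     2,365.2696     9,461.0785      47,305.3923
  5     2,875.00     2,252.6377    11,263.1886      67,579.1319
  6     2,875.00     2,145.3693    12,872.2156      90,105.5091
  7    27,875.00    19,810.2421   138,671.6945   1,109,373.5563
  Σ                 34,402.8568   187,672.2913   1,365,288.4358
P = 34,402.8568; D_Mac = 5.45514 yrs; D_mod = 5.19537 yrs; C = 35.99576.
Duration effect: -5.19537 × (-0.019) = +0.098712
Convexity effect: 0.5 × 35.99576 × (-0.019)² = +0.0064972
ΔP/P ≈ +0.098712 + 0.0064972 = +0.105209 = +10.5209%.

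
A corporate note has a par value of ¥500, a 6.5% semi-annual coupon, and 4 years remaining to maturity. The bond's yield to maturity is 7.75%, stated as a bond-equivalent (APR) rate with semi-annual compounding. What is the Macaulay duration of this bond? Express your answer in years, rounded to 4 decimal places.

Periodic yield y = 0.03875. Discount each cash flow and weight by its period:
  t   CF        PV=CF/(1+0.03875)^t    t·PV
  1        16.25        15.6438        15.6438
  2        16.25        15.0602        30.1204
  3        16.25        14.4984        43.4952
  4        16.25        13.9576        55.8302
  5        16.25        13.4369        67.1844
  6        16.25        12.9356        77.6137
  7        16.25        12.4531        87.1714
  8       516.25       380.8656     3,046.9250
  Σ                    478.8511     3,423.9841
Price P = Σ PV = 478.8511.
Macaulay duration = Σ(t·PV) / P = 3,423.9841 / 478.8511 = 7.15041 half-year periods.
In years: 7.15041 / 2 = 3.57521 years.

3.5752 years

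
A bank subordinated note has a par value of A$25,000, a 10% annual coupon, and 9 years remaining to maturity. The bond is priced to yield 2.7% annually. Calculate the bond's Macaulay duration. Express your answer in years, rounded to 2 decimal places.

Periodic yield y = 0.027. Discount each cash flow and weight by its year:
  t   CF        PV=CF/(1+0.027)^t    t·PV
  1     2,500.00     2,434.2746     2,434.2746
  2     2,500.00     2,370.2771     4,740.5542
  3     2,500.00     2,307.9621     6,923.8864
  4     2,500.00     2,247.2854     8,989.1417
  5     2,500.00     2,188.2039    10,941.0196
  6     2,500.00     2,130.6757    12,784.0540
  7     2,500.00     2,074.6599    14,522.6190
  8     2,500.00     2,020.1167    16,160.9336
  9    27,500.00    21,637.0825   194,733.7427
  Σ                 39,410.5379   272,230.2258
Price P = Σ PV = 39,410.5379.
Macaulay duration = Σ(t·PV) / P = 272,230.2258 / 39,410.5379 = 6.90755 years.

6.91 years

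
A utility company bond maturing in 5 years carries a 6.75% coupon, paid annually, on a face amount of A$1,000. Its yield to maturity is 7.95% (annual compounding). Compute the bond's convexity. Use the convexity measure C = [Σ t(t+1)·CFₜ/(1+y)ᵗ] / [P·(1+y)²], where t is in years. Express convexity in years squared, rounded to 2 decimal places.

21.59

With y = 0.0795:
  t   CF        PV=CF/(1+0.0795)^t    t·PV        t(t+1)·PV
  1        67.50        62.5289        62.5289         125.0579
  2        67.50        57.9240       115.8480         347.5439
  3        67.50        53.6582       160.9745         643.8980
  4        67.50        49.7065       198.8260         994.1300
  5     1,067.50       728.2067     3,641.0333      21,846.2000
  Σ                    952.0243     4,179.2108      23,956.8298
P = 952.0243.
Convexity = Σ t(t+1)·PV / [P·(1+y)²] = 23,956.8298 / (952.0243 × 1.165320) = 21.59415.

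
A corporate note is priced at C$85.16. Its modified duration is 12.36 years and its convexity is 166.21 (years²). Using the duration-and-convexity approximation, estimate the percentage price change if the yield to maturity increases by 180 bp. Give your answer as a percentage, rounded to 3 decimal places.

-19.555%

Duration effect: -D_mod·Δy = -12.36 × (+0.018) = -0.222480
Convexity effect: ½·C·(Δy)² = 0.5 × 166.21 × (0.018)² = +0.02692602
ΔP/P ≈ -0.222480 + 0.02692602 = -0.19555398
= -19.555398%.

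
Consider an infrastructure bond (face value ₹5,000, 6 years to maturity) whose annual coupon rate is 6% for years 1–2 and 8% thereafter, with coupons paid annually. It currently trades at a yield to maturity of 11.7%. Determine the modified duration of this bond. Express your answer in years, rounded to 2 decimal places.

4.51 years

Periodic yield y = 0.117. First find Macaulay duration:
  t   CF        PV=CF/(1+0.117)^t    t·PV
  1       300.00       268.5765       268.5765
  2       300.00       240.4445       480.8891
  3       400.00       287.0123       861.0368
  4       400.00       256.9492     1,027.7969
  5       400.00       230.0351     1,150.1755
  6     5,400.00     2,780.1916    16,681.1494
  Σ                  4,063.2092    20,469.6242
P = 4,063.2092; Macaulay duration = 20,469.6242 / 4,063.2092 = 5.03780 years.
Modified duration = D_Mac / (1 + y) = 5.03780 / 1.117 = 4.51011 years.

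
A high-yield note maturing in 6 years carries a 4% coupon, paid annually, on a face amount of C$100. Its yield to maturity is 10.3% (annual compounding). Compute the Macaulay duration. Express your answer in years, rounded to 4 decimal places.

Periodic yield y = 0.103. Discount each cash flow and weight by its year:
  t   CF        PV=CF/(1+0.103)^t    t·PV
  1         4.00         3.6265         3.6265
  2         4.00         3.2878         6.5757
  3         4.00         2.9808         8.9424
  4         4.00         2.7025        10.8098
  5         4.00         2.4501        12.2505
  6       104.00        57.7538       346.5226
  Σ                     72.8014       388.7274
Price P = Σ PV = 72.8014.
Macaulay duration = Σ(t·PV) / P = 388.7274 / 72.8014 = 5.33956 years.

5.3396 years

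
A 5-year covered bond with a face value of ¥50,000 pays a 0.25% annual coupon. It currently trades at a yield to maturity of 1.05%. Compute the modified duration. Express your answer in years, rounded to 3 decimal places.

Periodic yield y = 0.0105. First find Macaulay duration:
  t   CF        PV=CF/(1+0.0105)^t    t·PV
  1       125.00       123.7011       123.7011
  2       125.00       122.4158       244.8315
  3       125.00       121.1438       363.4313
  4       125.00       119.8850       479.5399
  5    50,125.00    47,574.3427   237,871.7133
  Σ                 48,061.4883   239,083.2172
P = 48,061.4883; Macaulay duration = 239,083.2172 / 48,061.4883 = 4.97453 years.
Modified duration = D_Mac / (1 + y) = 4.97453 / 1.0105 = 4.92284 years.

4.923 years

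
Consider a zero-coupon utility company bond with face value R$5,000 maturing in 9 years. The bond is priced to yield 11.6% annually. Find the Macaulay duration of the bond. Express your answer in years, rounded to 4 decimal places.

A zero-coupon bond has a single cash flow at maturity, so its Macaulay duration equals its maturity: 9 years.

9.0000 years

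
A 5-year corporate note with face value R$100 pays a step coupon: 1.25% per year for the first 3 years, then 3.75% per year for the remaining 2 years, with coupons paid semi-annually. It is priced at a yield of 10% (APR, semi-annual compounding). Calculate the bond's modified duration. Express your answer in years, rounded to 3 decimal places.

Periodic yield y = 0.05. First find Macaulay duration:
  t   CF        PV=CF/(1+0.05)^t    t·PV
  1        0.625         0.5952         0.5952
  2        0.625         0.5669         1.1338
  3        0.625         0.5399         1.6197
  4        0.625         0.5142         2.0568
  5        0.625         0.4897         2.4485
  6        0.625         0.4664         2.7983
  7        1.875         1.3325         9.3277
  8        1.875         1.2691        10.1526
  9        1.875         1.2086        10.8778
  10     101.875        62.5424       625.4241
  Σ                     69.5250       666.4345
P = 69.5250; Macaulay duration = 666.4345 / 69.5250 = 9.58554 half-year periods = 4.79277 years.
Modified duration = D_Mac / (1 + y) = 4.79277 / 1.05 = 4.56454 years.

4.565 years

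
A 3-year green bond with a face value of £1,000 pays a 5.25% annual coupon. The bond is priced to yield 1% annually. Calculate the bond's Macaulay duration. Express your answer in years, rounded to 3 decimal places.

Periodic yield y = 0.01. Discount each cash flow and weight by its year:
  t   CF        PV=CF/(1+0.01)^t    t·PV
  1        52.50        51.9802        51.9802
  2        52.50        51.4655       102.9311
  3     1,052.50     1,021.5461     3,064.6384
  Σ                  1,124.9919     3,219.5497
Price P = Σ PV = 1,124.9919.
Macaulay duration = Σ(t·PV) / P = 3,219.5497 / 1,124.9919 = 2.86184 years.

2.862 years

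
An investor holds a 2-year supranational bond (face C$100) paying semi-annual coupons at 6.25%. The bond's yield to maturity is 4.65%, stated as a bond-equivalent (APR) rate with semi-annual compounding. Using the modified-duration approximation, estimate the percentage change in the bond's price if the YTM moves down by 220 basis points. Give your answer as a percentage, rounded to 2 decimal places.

+4.11%

Periodic yield y = 0.02325. Modified duration first:
  t   CF        PV=CF/(1+0.02325)^t    t·PV
  1        3.125         3.0540         3.0540
  2        3.125         2.9846         5.9692
  3        3.125         2.9168         8.7504
  4      103.125        94.0669       376.2677
  Σ                    103.0223       394.0413
P = 103.0223; D_Mac = 3.82481 half-year periods = 1.91241 yrs; D_mod = 1.91241/(1+0.02325) = 1.86895 yrs.
ΔP/P ≈ -D_mod · Δy = -1.86895 × (-0.022) = +0.041117 = +4.1117%.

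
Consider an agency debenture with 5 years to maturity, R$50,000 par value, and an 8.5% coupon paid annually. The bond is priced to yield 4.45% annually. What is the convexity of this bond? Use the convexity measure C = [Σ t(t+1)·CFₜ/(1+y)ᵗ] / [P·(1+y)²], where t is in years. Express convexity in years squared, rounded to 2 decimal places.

22.67

With y = 0.0445:
  t   CF        PV=CF/(1+0.0445)^t    t·PV        t(t+1)·PV
  1     4,250.00     4,068.9325     4,068.9325       8,137.8650
  2     4,250.00     3,895.5792     7,791.1585      23,373.4754
  3     4,250.00     3,729.6115    11,188.8345      44,755.3382
  4     4,250.00     3,570.7147    14,282.8588      71,414.2942
  5    54,250.00    43,637.2648   218,186.3240   1,309,117.9437
  Σ                 58,902.1027   255,518.1083   1,456,798.9165
P = 58,902.1027.
Convexity = Σ t(t+1)·PV / [P·(1+y)²] = 1,456,798.9165 / (58,902.1027 × 1.090980) = 22.67002.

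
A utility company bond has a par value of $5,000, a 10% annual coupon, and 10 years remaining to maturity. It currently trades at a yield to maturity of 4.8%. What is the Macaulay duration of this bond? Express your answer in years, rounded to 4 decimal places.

7.2897 years

Periodic yield y = 0.048. Discount each cash flow and weight by its year:
  t   CF        PV=CF/(1+0.048)^t    t·PV
  1       500.00       477.0992       477.0992
  2       500.00       455.2474       910.4947
  3       500.00       434.3963     1,303.1890
  4       500.00       414.5003     1,658.0013
  5       500.00       395.5156     1,977.5779
  6       500.00       377.4004     2,264.4022
  7       500.00       360.1148     2,520.8039
  8       500.00       343.6210     2,748.9683
  9       500.00       327.8827     2,950.9440
  10    5,500.00     3,441.5166    34,415.1656
  Σ                  7,027.2943    51,226.6461
Price P = Σ PV = 7,027.2943.
Macaulay duration = Σ(t·PV) / P = 51,226.6461 / 7,027.2943 = 7.28967 years.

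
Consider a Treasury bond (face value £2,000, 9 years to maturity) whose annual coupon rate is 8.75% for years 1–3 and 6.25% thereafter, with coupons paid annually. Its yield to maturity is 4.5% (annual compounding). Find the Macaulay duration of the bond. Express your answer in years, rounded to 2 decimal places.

Periodic yield y = 0.045. Discount each cash flow and weight by its year:
  t   CF        PV=CF/(1+0.045)^t    t·PV
  1       175.00       167.4641       167.4641
  2       175.00       160.2527       320.5055
  3       175.00       153.3519       460.0557
  4       125.00       104.8202       419.2807
  5       125.00       100.3064       501.5319
  6       125.00        95.9870       575.9218
  7       125.00        91.8536       642.9749
  8       125.00        87.8981       703.1851
  9     2,125.00     1,429.9219    12,869.2972
  Σ                  2,391.8559    16,660.2169
Price P = Σ PV = 2,391.8559.
Macaulay duration = Σ(t·PV) / P = 16,660.2169 / 2,391.8559 = 6.96539 years.

6.97 years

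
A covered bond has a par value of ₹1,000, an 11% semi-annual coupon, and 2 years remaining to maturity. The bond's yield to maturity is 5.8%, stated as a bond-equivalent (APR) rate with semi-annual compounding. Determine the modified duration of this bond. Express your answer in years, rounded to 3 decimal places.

1.804 years

Periodic yield y = 0.029. First find Macaulay duration:
  t   CF        PV=CF/(1+0.029)^t    t·PV
  1        55.00        53.4500        53.4500
  2        55.00        51.9436       103.8872
  3        55.00        50.4797       151.4390
  4     1,055.00       941.0029     3,764.0116
  Σ                  1,096.8761     4,072.7877
P = 1,096.8761; Macaulay duration = 4,072.7877 / 1,096.8761 = 3.71308 half-year periods = 1.85654 years.
Modified duration = D_Mac / (1 + y) = 1.85654 / 1.029 = 1.80422 years.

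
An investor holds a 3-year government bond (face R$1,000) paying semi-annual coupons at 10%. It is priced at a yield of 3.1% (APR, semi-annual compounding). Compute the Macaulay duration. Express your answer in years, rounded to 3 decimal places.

2.698 years

Periodic yield y = 0.0155. Discount each cash flow and weight by its period:
  t   CF        PV=CF/(1+0.0155)^t    t·PV
  1        50.00        49.2368        49.2368
  2        50.00        48.4853        96.9706
  3        50.00        47.7453       143.2358
  4        50.00        47.0165       188.0660
  5        50.00        46.2989       231.4943
  6     1,050.00       957.4360     5,744.6157
  Σ                  1,196.2187     6,453.6193
Price P = Σ PV = 1,196.2187.
Macaulay duration = Σ(t·PV) / P = 6,453.6193 / 1,196.2187 = 5.39502 half-year periods.
In years: 5.39502 / 2 = 2.69751 years.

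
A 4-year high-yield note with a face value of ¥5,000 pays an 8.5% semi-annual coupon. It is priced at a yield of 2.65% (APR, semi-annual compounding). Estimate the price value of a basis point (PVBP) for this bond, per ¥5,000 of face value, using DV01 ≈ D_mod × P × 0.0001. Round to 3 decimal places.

Periodic yield y = 0.01325.
  t   CF        PV=CF/(1+0.01325)^t    t·PV
  1       212.50       209.7212       209.7212
  2       212.50       206.9787       413.9575
  3       212.50       204.2721       612.8164
  4       212.50       201.6009       806.4036
  5       212.50       198.9646       994.8231
  6       212.50       196.3628     1,178.1769
  7       212.50       193.7950     1,356.5652
  8     5,212.50     4,691.5156    37,532.1251
  Σ                  6,103.2111    43,104.5891
P = 6,103.2111; D_Mac = 7.06261 half-year periods = 3.53130 yrs; D_mod = 3.48513 yrs.
DV01 ≈ 3.48513 × 6,103.2111 × 0.0001 = 2.127046.

¥2.127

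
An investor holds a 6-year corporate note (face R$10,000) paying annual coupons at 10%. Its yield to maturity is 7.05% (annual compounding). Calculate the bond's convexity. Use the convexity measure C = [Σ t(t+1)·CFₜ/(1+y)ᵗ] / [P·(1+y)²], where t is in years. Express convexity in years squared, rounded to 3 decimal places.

27.581

With y = 0.0705:
  t   CF        PV=CF/(1+0.0705)^t    t·PV        t(t+1)·PV
  1     1,000.00       934.1429       934.1429       1,868.2858
  2     1,000.00       872.6230     1,745.2460       5,235.7380
  3     1,000.00       815.1546     2,445.4638       9,781.8552
  4     1,000.00       761.4709     3,045.8836      15,229.4181
  5     1,000.00       711.3227     3,556.6133      21,339.6797
  6    11,000.00     7,309.2473    43,855.4837     306,988.3862
  Σ                 11,403.9614    55,582.8334     360,443.3630
P = 11,403.9614.
Convexity = Σ t(t+1)·PV / [P·(1+y)²] = 360,443.3630 / (11,403.9614 × 1.145970) = 27.58087.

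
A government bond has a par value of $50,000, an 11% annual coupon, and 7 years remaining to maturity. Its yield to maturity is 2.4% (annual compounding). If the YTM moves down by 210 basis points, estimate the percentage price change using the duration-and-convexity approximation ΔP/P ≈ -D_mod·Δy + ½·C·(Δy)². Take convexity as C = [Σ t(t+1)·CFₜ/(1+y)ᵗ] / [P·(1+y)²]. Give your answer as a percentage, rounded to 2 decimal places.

With y = 0.024:
  t   CF        PV=CF/(1+0.024)^t    t·PV        t(t+1)·PV
  1     5,500.00     5,371.0938     5,371.0938      10,742.1875
  2     5,500.00     5,245.2087    10,490.4175      31,471.2524
  3     5,500.00     5,122.2742    15,366.8225      61,467.2899
  4     5,500.00     5,002.2209    20,008.8834     100,044.4172
  5     5,500.00     4,884.9813    24,424.9065     146,549.4393
  6     5,500.00     4,770.4896    28,622.9374     200,360.5615
  7    55,500.00    47,010.3286   329,072.3000   2,632,578.4001
  Σ                 77,406.5970   433,357.3611   3,183,213.5479
P = 77,406.5970; D_Mac = 5.59846 yrs; D_mod = 5.46724 yrs; C = 39.21822.
Duration effect: -5.46724 × (-0.021) = +0.114812
Convexity effect: 0.5 × 39.21822 × (-0.021)² = +0.0086476
ΔP/P ≈ +0.114812 + 0.0086476 = +0.123460 = +12.3460%.

+12.35%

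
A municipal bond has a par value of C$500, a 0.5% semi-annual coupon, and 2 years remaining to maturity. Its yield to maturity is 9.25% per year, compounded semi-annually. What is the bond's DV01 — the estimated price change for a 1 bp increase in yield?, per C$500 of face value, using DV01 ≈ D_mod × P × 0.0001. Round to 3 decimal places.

C$0.080

Periodic yield y = 0.04625.
  t   CF        PV=CF/(1+0.04625)^t    t·PV
  1         1.25         1.1947         1.1947
  2         1.25         1.1419         2.2839
  3         1.25         1.0914         3.2743
  4       501.25       418.3237     1,673.2949
  Σ                    421.7519     1,680.0479
P = 421.7519; D_Mac = 3.98350 half-year periods = 1.99175 yrs; D_mod = 1.90370 yrs.
DV01 ≈ 1.90370 × 421.7519 × 0.0001 = 0.080289.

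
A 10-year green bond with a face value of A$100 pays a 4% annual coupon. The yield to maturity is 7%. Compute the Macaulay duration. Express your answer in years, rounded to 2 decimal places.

8.20 years

Periodic yield y = 0.07. Discount each cash flow and weight by its year:
  t   CF        PV=CF/(1+0.07)^t    t·PV
  1         4.00         3.7383         3.7383
  2         4.00         3.4938         6.9875
  3         4.00         3.2652         9.7956
  4         4.00         3.0516        12.2063
  5         4.00         2.8519        14.2597
  6         4.00         2.6654        15.9922
  7         4.00         2.4910        17.4370
  8         4.00         2.3280        18.6243
  9         4.00         2.1757        19.5816
  10      104.00        52.8683       528.6833
  Σ                     78.9293       647.3058
Price P = Σ PV = 78.9293.
Macaulay duration = Σ(t·PV) / P = 647.3058 / 78.9293 = 8.20109 years.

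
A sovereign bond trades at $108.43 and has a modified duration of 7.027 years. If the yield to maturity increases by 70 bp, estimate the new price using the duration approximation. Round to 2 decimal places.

$103.10

Duration approximation: ΔP/P ≈ -D_mod · Δy = -7.027 × (+0.007) = -0.049189.
New price ≈ 108.43 × (1 - 0.049189) = 103.09643673.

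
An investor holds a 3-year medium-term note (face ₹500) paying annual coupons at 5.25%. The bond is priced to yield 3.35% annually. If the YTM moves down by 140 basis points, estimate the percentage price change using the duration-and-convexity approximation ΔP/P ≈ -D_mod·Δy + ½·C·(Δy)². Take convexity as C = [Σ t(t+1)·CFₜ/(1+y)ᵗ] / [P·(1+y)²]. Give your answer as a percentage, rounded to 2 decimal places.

+3.97%

With y = 0.0335:
  t   CF        PV=CF/(1+0.0335)^t    t·PV        t(t+1)·PV
  1        26.25        25.3991        25.3991          50.7983
  2        26.25        24.5758        49.1517         147.4550
  3       526.25       476.7170     1,430.1511       5,720.6043
  Σ                    526.6920     1,504.7019       5,918.8576
P = 526.6920; D_Mac = 2.85689 yrs; D_mod = 2.76429 yrs; C = 10.52108.
Duration effect: -2.76429 × (-0.014) = +0.038700
Convexity effect: 0.5 × 10.52108 × (-0.014)² = +0.0010311
ΔP/P ≈ +0.038700 + 0.0010311 = +0.039731 = +3.9731%.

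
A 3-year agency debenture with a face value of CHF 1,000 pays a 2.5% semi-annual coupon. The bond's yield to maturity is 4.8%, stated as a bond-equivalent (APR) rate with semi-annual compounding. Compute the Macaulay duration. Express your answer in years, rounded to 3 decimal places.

Periodic yield y = 0.024. Discount each cash flow and weight by its period:
  t   CF        PV=CF/(1+0.024)^t    t·PV
  1        12.50        12.2070        12.2070
  2        12.50        11.9209        23.8419
  3        12.50        11.6415        34.9246
  4        12.50        11.3687        45.4747
  5        12.50        11.1022        55.5112
  6     1,012.50       878.2038     5,269.2226
  Σ                    936.4442     5,441.1819
Price P = Σ PV = 936.4442.
Macaulay duration = Σ(t·PV) / P = 5,441.1819 / 936.4442 = 5.81047 half-year periods.
In years: 5.81047 / 2 = 2.90524 years.

2.905 years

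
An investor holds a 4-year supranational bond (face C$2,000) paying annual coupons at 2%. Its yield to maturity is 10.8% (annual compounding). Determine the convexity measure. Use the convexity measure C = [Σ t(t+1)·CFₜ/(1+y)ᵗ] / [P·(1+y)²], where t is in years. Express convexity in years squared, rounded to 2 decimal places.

15.54

With y = 0.108:
  t   CF        PV=CF/(1+0.108)^t    t·PV        t(t+1)·PV
  1        40.00        36.1011        36.1011          72.2022
  2        40.00        32.5822        65.1644         195.4932
  3        40.00        29.4063        88.2190         352.8759
  4     2,040.00     1,353.5401     5,414.1604      27,070.8019
  Σ                  1,451.6297     5,603.6448      27,691.3732
P = 1,451.6297.
Convexity = Σ t(t+1)·PV / [P·(1+y)²] = 27,691.3732 / (1,451.6297 × 1.227664) = 15.53850.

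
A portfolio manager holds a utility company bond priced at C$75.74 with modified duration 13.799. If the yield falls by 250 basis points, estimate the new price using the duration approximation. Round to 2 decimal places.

Duration approximation: ΔP/P ≈ -D_mod · Δy = -13.799 × (-0.025) = +0.344975.
New price ≈ 75.74 × (1 + 0.344975) = 101.8684065.

C$101.87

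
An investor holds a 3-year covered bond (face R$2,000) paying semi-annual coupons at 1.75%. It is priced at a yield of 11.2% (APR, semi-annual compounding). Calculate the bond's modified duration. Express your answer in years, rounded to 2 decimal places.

Periodic yield y = 0.056. First find Macaulay duration:
  t   CF        PV=CF/(1+0.056)^t    t·PV
  1        17.50        16.5720        16.5720
  2        17.50        15.6932        31.3863
  3        17.50        14.8609        44.5828
  4        17.50        14.0729        56.2914
  5        17.50        13.3266        66.6329
  6     2,017.50     1,454.8896     8,729.3375
  Σ                  1,529.4151     8,944.8029
P = 1,529.4151; Macaulay duration = 8,944.8029 / 1,529.4151 = 5.84851 half-year periods = 2.92426 years.
Modified duration = D_Mac / (1 + y) = 2.92426 / 1.056 = 2.76918 years.

2.77 years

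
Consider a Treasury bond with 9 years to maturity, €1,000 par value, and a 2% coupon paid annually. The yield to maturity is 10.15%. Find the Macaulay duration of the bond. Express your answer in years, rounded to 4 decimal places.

8.0048 years

Periodic yield y = 0.1015. Discount each cash flow and weight by its year:
  t   CF        PV=CF/(1+0.1015)^t    t·PV
  1        20.00        18.1571        18.1571
  2        20.00        16.4839        32.9679
  3        20.00        14.9650        44.8950
  4        20.00        13.5860        54.3440
  5        20.00        12.3341        61.6705
  6        20.00        11.1975        67.1853
  7        20.00        10.1657        71.1601
  8        20.00         9.2290        73.8319
  9     1,020.00       427.3067     3,845.7599
  Σ                    533.4250     4,269.9717
Price P = Σ PV = 533.4250.
Macaulay duration = Σ(t·PV) / P = 4,269.9717 / 533.4250 = 8.00482 years.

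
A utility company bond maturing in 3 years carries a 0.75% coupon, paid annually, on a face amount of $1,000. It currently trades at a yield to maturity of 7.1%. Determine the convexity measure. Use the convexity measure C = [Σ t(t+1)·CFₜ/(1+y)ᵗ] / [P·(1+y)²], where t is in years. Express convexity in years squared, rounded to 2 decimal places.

With y = 0.071:
  t   CF        PV=CF/(1+0.071)^t    t·PV        t(t+1)·PV
  1         7.50         7.0028         7.0028          14.0056
  2         7.50         6.5386        13.0771          39.2314
  3     1,007.50       820.1186     2,460.3557       9,841.4228
  Σ                    833.6599     2,480.4356       9,894.6597
P = 833.6599.
Convexity = Σ t(t+1)·PV / [P·(1+y)²] = 9,894.6597 / (833.6599 × 1.147041) = 10.34744.

10.35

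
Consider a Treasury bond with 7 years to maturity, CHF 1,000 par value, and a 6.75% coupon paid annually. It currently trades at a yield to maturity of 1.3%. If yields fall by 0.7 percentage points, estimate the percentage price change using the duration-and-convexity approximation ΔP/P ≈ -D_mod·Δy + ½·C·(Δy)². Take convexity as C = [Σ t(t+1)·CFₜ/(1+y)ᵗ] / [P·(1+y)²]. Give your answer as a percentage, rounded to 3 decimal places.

+4.251%

With y = 0.013:
  t   CF        PV=CF/(1+0.013)^t    t·PV        t(t+1)·PV
  1        67.50        66.6338        66.6338         133.2675
  2        67.50        65.7786       131.5573         394.6718
  3        67.50        64.9345       194.8035         779.2139
  4        67.50        64.1012       256.4047       1,282.0235
  5        67.50        63.2786       316.3928       1,898.3566
  6        67.50        62.4665       374.7989       2,623.5926
  7     1,067.50       975.2181     6,826.5269      54,612.2152
  Σ                  1,362.4112     8,167.1178      61,723.3412
P = 1,362.4112; D_Mac = 5.99461 yrs; D_mod = 5.91768 yrs; C = 44.14915.
Duration effect: -5.91768 × (-0.007) = +0.041424
Convexity effect: 0.5 × 44.14915 × (-0.007)² = +0.0010817
ΔP/P ≈ +0.041424 + 0.0010817 = +0.042505 = +4.2505%.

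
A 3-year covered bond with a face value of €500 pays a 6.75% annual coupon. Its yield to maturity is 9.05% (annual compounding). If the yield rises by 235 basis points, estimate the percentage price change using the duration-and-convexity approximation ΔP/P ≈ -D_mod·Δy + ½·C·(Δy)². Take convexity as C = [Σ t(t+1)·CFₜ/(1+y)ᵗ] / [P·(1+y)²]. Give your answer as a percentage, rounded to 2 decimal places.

With y = 0.0905:
  t   CF        PV=CF/(1+0.0905)^t    t·PV        t(t+1)·PV
  1        33.75        30.9491        30.9491          61.8982
  2        33.75        28.3807        56.7613         170.2839
  3       533.75       411.5863     1,234.7588       4,939.0352
  Σ                    470.9160     1,322.4692       5,171.2174
P = 470.9160; D_Mac = 2.80829 yrs; D_mod = 2.57523 yrs; C = 9.23417.
Duration effect: -2.57523 × (+0.0235) = -0.060518
Convexity effect: 0.5 × 9.23417 × (0.0235)² = +0.0025498
ΔP/P ≈ -0.060518 + 0.0025498 = -0.057968 = -5.7968%.

-5.80%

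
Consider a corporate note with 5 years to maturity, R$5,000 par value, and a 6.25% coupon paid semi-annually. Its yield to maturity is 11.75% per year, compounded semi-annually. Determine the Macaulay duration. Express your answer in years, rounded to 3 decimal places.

4.278 years

Periodic yield y = 0.05875. Discount each cash flow and weight by its period:
  t   CF        PV=CF/(1+0.05875)^t    t·PV
  1       156.25       147.5797       147.5797
  2       156.25       139.3905       278.7810
  3       156.25       131.6557       394.9672
  4       156.25       124.3502       497.4006
  5       156.25       117.4500       587.2498
  6       156.25       110.9327       665.5961
  7       156.25       104.7770       733.4392
  8       156.25        98.9630       791.7036
  9       156.25        93.4715       841.2435
  10    5,156.25     2,913.3974    29,133.9743
  Σ                  3,981.9676    34,071.9350
Price P = Σ PV = 3,981.9676.
Macaulay duration = Σ(t·PV) / P = 34,071.9350 / 3,981.9676 = 8.55656 half-year periods.
In years: 8.55656 / 2 = 4.27828 years.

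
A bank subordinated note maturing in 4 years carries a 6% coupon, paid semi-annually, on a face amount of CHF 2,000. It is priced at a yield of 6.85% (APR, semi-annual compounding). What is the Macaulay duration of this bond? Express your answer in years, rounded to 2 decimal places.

Periodic yield y = 0.03425. Discount each cash flow and weight by its period:
  t   CF        PV=CF/(1+0.03425)^t    t·PV
  1        60.00        58.0131        58.0131
  2        60.00        56.0919       112.1838
  3        60.00        54.2344       162.7031
  4        60.00        52.4384       209.7535
  5        60.00        50.7018       253.5091
  6        60.00        49.0228       294.1368
  7        60.00        47.3994       331.7956
  8     2,060.00     1,573.4864    12,587.8909
  Σ                  1,941.3881    14,009.9858
Price P = Σ PV = 1,941.3881.
Macaulay duration = Σ(t·PV) / P = 14,009.9858 / 1,941.3881 = 7.21648 half-year periods.
In years: 7.21648 / 2 = 3.60824 years.

3.61 years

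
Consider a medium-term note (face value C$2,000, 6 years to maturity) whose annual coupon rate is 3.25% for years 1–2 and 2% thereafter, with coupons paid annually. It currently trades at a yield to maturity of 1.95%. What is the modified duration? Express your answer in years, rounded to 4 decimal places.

5.5068 years

Periodic yield y = 0.0195. First find Macaulay duration:
  t   CF        PV=CF/(1+0.0195)^t    t·PV
  1        65.00        63.7567        63.7567
  2        65.00        62.5373       125.0745
  3        40.00        37.7484       113.2451
  4        40.00        37.0264       148.1055
  5        40.00        36.3182       181.5908
  6     2,040.00     1,816.7986    10,900.7916
  Σ                  2,054.1855    11,532.5643
P = 2,054.1855; Macaulay duration = 11,532.5643 / 2,054.1855 = 5.61418 years.
Modified duration = D_Mac / (1 + y) = 5.61418 / 1.0195 = 5.50680 years.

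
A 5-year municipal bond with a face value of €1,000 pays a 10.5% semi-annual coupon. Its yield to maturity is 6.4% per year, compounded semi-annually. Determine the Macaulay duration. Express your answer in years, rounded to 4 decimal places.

4.1007 years

Periodic yield y = 0.032. Discount each cash flow and weight by its period:
  t   CF        PV=CF/(1+0.032)^t    t·PV
  1        52.50        50.8721        50.8721
  2        52.50        49.2947        98.5893
  3        52.50        47.7661       143.2984
  4        52.50        46.2850       185.1401
  5        52.50        44.8498       224.2492
  6        52.50        43.4591       260.7548
  7        52.50        42.1116       294.7810
  8        52.50        40.8058       326.4463
  9        52.50        39.5405       355.8644
  10    1,052.50       768.1130     7,681.1303
  Σ                  1,173.0978     9,621.1259
Price P = Σ PV = 1,173.0978.
Macaulay duration = Σ(t·PV) / P = 9,621.1259 / 1,173.0978 = 8.20147 half-year periods.
In years: 8.20147 / 2 = 4.10073 years.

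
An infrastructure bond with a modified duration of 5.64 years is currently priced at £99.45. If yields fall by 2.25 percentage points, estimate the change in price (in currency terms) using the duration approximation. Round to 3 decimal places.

+£12.620

Duration approximation: ΔP/P ≈ -D_mod · Δy = -5.64 × (-0.0225) = +0.126900.
ΔP ≈ 99.45 × (+0.126900) = +12.620205.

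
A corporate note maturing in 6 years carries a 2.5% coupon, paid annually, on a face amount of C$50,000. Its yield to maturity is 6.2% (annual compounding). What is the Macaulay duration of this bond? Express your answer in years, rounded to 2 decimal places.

Periodic yield y = 0.062. Discount each cash flow and weight by its year:
  t   CF        PV=CF/(1+0.062)^t    t·PV
  1     1,250.00     1,177.0245     1,177.0245
  2     1,250.00     1,108.3093     2,216.6186
  3     1,250.00     1,043.6057     3,130.8172
  4     1,250.00       982.6796     3,930.7185
  5     1,250.00       925.3104     4,626.5518
  6    51,250.00    35,722.9051   214,337.4303
  Σ                 40,959.8346   229,419.1609
Price P = Σ PV = 40,959.8346.
Macaulay duration = Σ(t·PV) / P = 229,419.1609 / 40,959.8346 = 5.60108 years.

5.60 years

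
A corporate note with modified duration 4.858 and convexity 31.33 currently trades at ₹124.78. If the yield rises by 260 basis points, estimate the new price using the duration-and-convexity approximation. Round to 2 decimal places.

₹110.34

Duration effect: -D_mod·Δy = -4.858 × (+0.026) = -0.126308
Convexity effect: ½·C·(Δy)² = 0.5 × 31.33 × (0.026)² = +0.01058954
ΔP/P ≈ -0.126308 + 0.01058954 = -0.11571846
New price ≈ 124.78 × (1 - 0.11571846) = 110.3406505612.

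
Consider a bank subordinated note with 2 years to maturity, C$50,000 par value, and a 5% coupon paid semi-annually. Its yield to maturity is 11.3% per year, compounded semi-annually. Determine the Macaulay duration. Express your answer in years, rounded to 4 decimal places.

1.9230 years

Periodic yield y = 0.0565. Discount each cash flow and weight by its period:
  t   CF        PV=CF/(1+0.0565)^t    t·PV
  1     1,250.00     1,183.1519     1,183.1519
  2     1,250.00     1,119.8788     2,239.7575
  3     1,250.00     1,059.9894     3,179.9681
  4    51,250.00    41,135.4132   164,541.6528
  Σ                 44,498.4333   171,144.5304
Price P = Σ PV = 44,498.4333.
Macaulay duration = Σ(t·PV) / P = 171,144.5304 / 44,498.4333 = 3.84608 half-year periods.
In years: 3.84608 / 2 = 1.92304 years.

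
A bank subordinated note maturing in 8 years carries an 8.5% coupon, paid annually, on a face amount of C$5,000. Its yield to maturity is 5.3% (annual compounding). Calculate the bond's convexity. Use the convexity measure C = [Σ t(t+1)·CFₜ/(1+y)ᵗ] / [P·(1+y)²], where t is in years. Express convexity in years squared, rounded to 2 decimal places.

With y = 0.053:
  t   CF        PV=CF/(1+0.053)^t    t·PV        t(t+1)·PV
  1       425.00       403.6087       403.6087         807.2175
  2       425.00       383.2941       766.5883       2,299.7649
  3       425.00       364.0020     1,092.0061       4,368.0245
  4       425.00       345.6809     1,382.7238       6,913.6190
  5       425.00       328.2820     1,641.4100       9,848.4601
  6       425.00       311.7588     1,870.5527      13,093.8691
  7       425.00       296.0672     2,072.4706      16,579.7645
  8     5,425.00     3,588.9943    28,711.9547     258,407.5922
  Σ                  6,021.6882    37,941.3149     312,318.3117
P = 6,021.6882.
Convexity = Σ t(t+1)·PV / [P·(1+y)²] = 312,318.3117 / (6,021.6882 × 1.108809) = 46.77593.

46.78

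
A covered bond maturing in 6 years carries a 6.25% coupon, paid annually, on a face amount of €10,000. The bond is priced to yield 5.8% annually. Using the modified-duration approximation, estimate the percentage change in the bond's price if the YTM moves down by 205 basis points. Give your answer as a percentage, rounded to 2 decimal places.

Periodic yield y = 0.058. Modified duration first:
  t   CF        PV=CF/(1+0.058)^t    t·PV
  1       625.00       590.7372       590.7372
  2       625.00       558.3528     1,116.7056
  3       625.00       527.7436     1,583.2309
  4       625.00       498.8125     1,995.2501
  5       625.00       471.4674     2,357.3371
  6    10,625.00     7,575.5633    45,453.3799
  Σ                 10,222.6769    53,096.6408
P = 10,222.6769; D_Mac = 5.19401 yrs; D_mod = 5.19401/(1+0.058) = 4.90927 yrs.
ΔP/P ≈ -D_mod · Δy = -4.90927 × (-0.0205) = +0.100640 = +10.0640%.

+10.06%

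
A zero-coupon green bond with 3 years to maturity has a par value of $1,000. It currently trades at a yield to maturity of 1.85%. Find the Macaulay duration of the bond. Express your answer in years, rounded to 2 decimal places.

3.00 years

A zero-coupon bond has a single cash flow at maturity, so its Macaulay duration equals its maturity: 3 years.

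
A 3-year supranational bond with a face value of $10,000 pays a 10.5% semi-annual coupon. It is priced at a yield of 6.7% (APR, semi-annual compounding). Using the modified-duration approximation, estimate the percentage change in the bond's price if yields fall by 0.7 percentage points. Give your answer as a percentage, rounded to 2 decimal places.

+1.81%

Periodic yield y = 0.0335. Modified duration first:
  t   CF        PV=CF/(1+0.0335)^t    t·PV
  1       525.00       507.9826       507.9826
  2       525.00       491.5168       983.0335
  3       525.00       475.5847     1,426.7541
  4       525.00       460.1690     1,840.6761
  5       525.00       445.2530     2,226.2652
  6    10,525.00     8,636.9264    51,821.5584
  Σ                 11,017.4325    58,806.2699
P = 11,017.4325; D_Mac = 5.33757 half-year periods = 2.66878 yrs; D_mod = 2.66878/(1+0.0335) = 2.58228 yrs.
ΔP/P ≈ -D_mod · Δy = -2.58228 × (-0.007) = +0.018076 = +1.8076%.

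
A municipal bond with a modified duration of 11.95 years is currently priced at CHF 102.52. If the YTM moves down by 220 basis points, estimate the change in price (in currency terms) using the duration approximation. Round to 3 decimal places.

Duration approximation: ΔP/P ≈ -D_mod · Δy = -11.95 × (-0.022) = +0.262900.
ΔP ≈ 102.52 × (+0.262900) = +26.952508.

+CHF 26.953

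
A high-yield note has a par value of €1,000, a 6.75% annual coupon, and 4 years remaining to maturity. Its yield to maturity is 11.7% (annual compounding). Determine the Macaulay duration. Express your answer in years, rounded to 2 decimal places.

3.60 years

Periodic yield y = 0.117. Discount each cash flow and weight by its year:
  t   CF        PV=CF/(1+0.117)^t    t·PV
  1        67.50        60.4297        60.4297
  2        67.50        54.1000       108.2000
  3        67.50        48.4333       145.3000
  4     1,067.50       685.7332     2,742.9329
  Σ                    848.6963     3,056.8626
Price P = Σ PV = 848.6963.
Macaulay duration = Σ(t·PV) / P = 3,056.8626 / 848.6963 = 3.60183 years.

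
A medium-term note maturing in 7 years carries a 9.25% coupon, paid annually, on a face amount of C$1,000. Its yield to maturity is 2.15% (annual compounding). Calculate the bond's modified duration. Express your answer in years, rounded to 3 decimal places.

Periodic yield y = 0.0215. First find Macaulay duration:
  t   CF        PV=CF/(1+0.0215)^t    t·PV
  1        92.50        90.5531        90.5531
  2        92.50        88.6472       177.2944
  3        92.50        86.7814       260.3442
  4        92.50        84.9549       339.8195
  5        92.50        83.1668       415.8339
  6        92.50        81.4163       488.4980
  7     1,092.50       941.3537     6,589.4761
  Σ                  1,456.8734     8,361.8191
P = 1,456.8734; Macaulay duration = 8,361.8191 / 1,456.8734 = 5.73956 years.
Modified duration = D_Mac / (1 + y) = 5.73956 / 1.0215 = 5.61876 years.

5.619 years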